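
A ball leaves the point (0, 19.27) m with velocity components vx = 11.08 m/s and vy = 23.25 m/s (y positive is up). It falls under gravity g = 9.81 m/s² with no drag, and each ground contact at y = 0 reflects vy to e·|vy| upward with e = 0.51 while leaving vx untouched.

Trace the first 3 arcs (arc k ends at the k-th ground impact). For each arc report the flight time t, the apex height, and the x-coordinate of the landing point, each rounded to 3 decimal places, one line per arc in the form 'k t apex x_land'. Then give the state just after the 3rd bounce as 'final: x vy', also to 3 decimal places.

Arc 1: start y=19.270, vy=23.250 → t=5.460, apex=46.822, x_land=60.493, impact vy=-30.309
  bounce: vy ← 0.51·30.309 = 15.458
Arc 2: start y=0.000, vy=15.458 → t=3.151, apex=12.178, x_land=95.410, impact vy=-15.458
  bounce: vy ← 0.51·15.458 = 7.883
Arc 3: start y=0.000, vy=7.883 → t=1.607, apex=3.168, x_land=113.218, impact vy=-7.883
  bounce: vy ← 0.51·7.883 = 4.021

1 5.460 46.822 60.493
2 3.151 12.178 95.410
3 1.607 3.168 113.218
final: 113.218 4.021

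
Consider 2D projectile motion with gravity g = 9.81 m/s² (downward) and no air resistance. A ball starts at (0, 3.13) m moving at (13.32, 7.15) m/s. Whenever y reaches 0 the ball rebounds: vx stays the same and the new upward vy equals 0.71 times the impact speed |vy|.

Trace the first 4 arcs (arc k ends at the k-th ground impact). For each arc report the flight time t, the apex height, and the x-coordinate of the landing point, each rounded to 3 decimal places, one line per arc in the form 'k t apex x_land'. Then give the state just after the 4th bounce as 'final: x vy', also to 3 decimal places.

Arc 1: start y=3.130, vy=7.150 → t=1.810, apex=5.736, x_land=24.112, impact vy=-10.608
  bounce: vy ← 0.71·10.608 = 7.532
Arc 2: start y=0.000, vy=7.532 → t=1.536, apex=2.891, x_land=44.565, impact vy=-7.532
  bounce: vy ← 0.71·7.532 = 5.348
Arc 3: start y=0.000, vy=5.348 → t=1.090, apex=1.458, x_land=59.087, impact vy=-5.348
  bounce: vy ← 0.71·5.348 = 3.797
Arc 4: start y=0.000, vy=3.797 → t=0.774, apex=0.735, x_land=69.398, impact vy=-3.797
  bounce: vy ← 0.71·3.797 = 2.696

1 1.810 5.736 24.112
2 1.536 2.891 44.565
3 1.090 1.458 59.087
4 0.774 0.735 69.398
final: 69.398 2.696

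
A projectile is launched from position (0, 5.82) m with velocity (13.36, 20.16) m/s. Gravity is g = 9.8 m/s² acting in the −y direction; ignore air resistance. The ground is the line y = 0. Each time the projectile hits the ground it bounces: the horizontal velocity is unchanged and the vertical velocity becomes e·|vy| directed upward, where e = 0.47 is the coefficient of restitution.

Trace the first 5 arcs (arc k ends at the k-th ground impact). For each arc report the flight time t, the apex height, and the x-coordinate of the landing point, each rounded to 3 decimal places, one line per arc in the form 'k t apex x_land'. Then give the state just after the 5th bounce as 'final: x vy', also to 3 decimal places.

1 4.385 26.556 58.586
2 2.188 5.866 87.822
3 1.029 1.296 101.562
4 0.483 0.286 108.021
5 0.227 0.063 111.056
final: 111.056 0.523

Arc 1: start y=5.820, vy=20.160 → t=4.385, apex=26.556, x_land=58.586, impact vy=-22.814
  bounce: vy ← 0.47·22.814 = 10.723
Arc 2: start y=0.000, vy=10.723 → t=2.188, apex=5.866, x_land=87.822, impact vy=-10.723
  bounce: vy ← 0.47·10.723 = 5.040
Arc 3: start y=0.000, vy=5.040 → t=1.029, apex=1.296, x_land=101.562, impact vy=-5.040
  bounce: vy ← 0.47·5.040 = 2.369
Arc 4: start y=0.000, vy=2.369 → t=0.483, apex=0.286, x_land=108.021, impact vy=-2.369
  bounce: vy ← 0.47·2.369 = 1.113
Arc 5: start y=0.000, vy=1.113 → t=0.227, apex=0.063, x_land=111.056, impact vy=-1.113
  bounce: vy ← 0.47·1.113 = 0.523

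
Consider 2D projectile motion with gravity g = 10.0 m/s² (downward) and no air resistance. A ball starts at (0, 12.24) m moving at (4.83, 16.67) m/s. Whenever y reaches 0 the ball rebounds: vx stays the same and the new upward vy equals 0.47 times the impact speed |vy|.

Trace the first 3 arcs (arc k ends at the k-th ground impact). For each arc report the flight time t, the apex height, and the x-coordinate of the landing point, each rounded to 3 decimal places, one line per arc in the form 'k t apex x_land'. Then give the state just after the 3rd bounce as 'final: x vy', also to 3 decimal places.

1 3.953 26.134 19.094
2 2.149 5.773 29.474
3 1.010 1.275 34.353
final: 34.353 2.374

Arc 1: start y=12.240, vy=16.670 → t=3.953, apex=26.134, x_land=19.094, impact vy=-22.862
  bounce: vy ← 0.47·22.862 = 10.745
Arc 2: start y=0.000, vy=10.745 → t=2.149, apex=5.773, x_land=29.474, impact vy=-10.745
  bounce: vy ← 0.47·10.745 = 5.050
Arc 3: start y=0.000, vy=5.050 → t=1.010, apex=1.275, x_land=34.353, impact vy=-5.050
  bounce: vy ← 0.47·5.050 = 2.374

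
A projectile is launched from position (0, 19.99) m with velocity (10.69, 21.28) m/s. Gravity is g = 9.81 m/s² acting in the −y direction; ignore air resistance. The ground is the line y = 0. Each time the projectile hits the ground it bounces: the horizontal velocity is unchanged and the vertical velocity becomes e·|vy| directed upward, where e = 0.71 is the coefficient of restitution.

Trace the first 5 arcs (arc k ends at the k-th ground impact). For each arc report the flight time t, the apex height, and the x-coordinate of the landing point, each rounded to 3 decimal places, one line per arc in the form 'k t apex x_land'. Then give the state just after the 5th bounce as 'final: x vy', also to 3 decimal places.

1 5.132 43.070 54.866
2 4.208 21.712 99.848
3 2.988 10.945 131.785
4 2.121 5.517 154.460
5 1.506 2.781 170.560
final: 170.560 5.245

Arc 1: start y=19.990, vy=21.280 → t=5.132, apex=43.070, x_land=54.866, impact vy=-29.070
  bounce: vy ← 0.71·29.070 = 20.639
Arc 2: start y=0.000, vy=20.639 → t=4.208, apex=21.712, x_land=99.848, impact vy=-20.639
  bounce: vy ← 0.71·20.639 = 14.654
Arc 3: start y=0.000, vy=14.654 → t=2.988, apex=10.945, x_land=131.785, impact vy=-14.654
  bounce: vy ← 0.71·14.654 = 10.404
Arc 4: start y=0.000, vy=10.404 → t=2.121, apex=5.517, x_land=154.460, impact vy=-10.404
  bounce: vy ← 0.71·10.404 = 7.387
Arc 5: start y=0.000, vy=7.387 → t=1.506, apex=2.781, x_land=170.560, impact vy=-7.387
  bounce: vy ← 0.71·7.387 = 5.245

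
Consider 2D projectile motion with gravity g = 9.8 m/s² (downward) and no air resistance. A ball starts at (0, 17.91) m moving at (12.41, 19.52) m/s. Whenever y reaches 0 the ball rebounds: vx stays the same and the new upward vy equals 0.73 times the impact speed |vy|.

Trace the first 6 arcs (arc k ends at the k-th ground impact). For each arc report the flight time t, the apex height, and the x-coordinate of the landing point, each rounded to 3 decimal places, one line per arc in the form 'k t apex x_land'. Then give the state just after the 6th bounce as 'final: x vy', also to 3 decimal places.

Arc 1: start y=17.910, vy=19.520 → t=4.753, apex=37.350, x_land=58.981, impact vy=-27.057
  bounce: vy ← 0.73·27.057 = 19.751
Arc 2: start y=0.000, vy=19.751 → t=4.031, apex=19.904, x_land=109.005, impact vy=-19.751
  bounce: vy ← 0.73·19.751 = 14.419
Arc 3: start y=0.000, vy=14.419 → t=2.943, apex=10.607, x_land=145.522, impact vy=-14.419
  bounce: vy ← 0.73·14.419 = 10.526
Arc 4: start y=0.000, vy=10.526 → t=2.148, apex=5.652, x_land=172.179, impact vy=-10.526
  bounce: vy ← 0.73·10.526 = 7.684
Arc 5: start y=0.000, vy=7.684 → t=1.568, apex=3.012, x_land=191.639, impact vy=-7.684
  bounce: vy ← 0.73·7.684 = 5.609
Arc 6: start y=0.000, vy=5.609 → t=1.145, apex=1.605, x_land=205.845, impact vy=-5.609
  bounce: vy ← 0.73·5.609 = 4.095

1 4.753 37.350 58.981
2 4.031 19.904 109.005
3 2.943 10.607 145.522
4 2.148 5.652 172.179
5 1.568 3.012 191.639
6 1.145 1.605 205.845
final: 205.845 4.095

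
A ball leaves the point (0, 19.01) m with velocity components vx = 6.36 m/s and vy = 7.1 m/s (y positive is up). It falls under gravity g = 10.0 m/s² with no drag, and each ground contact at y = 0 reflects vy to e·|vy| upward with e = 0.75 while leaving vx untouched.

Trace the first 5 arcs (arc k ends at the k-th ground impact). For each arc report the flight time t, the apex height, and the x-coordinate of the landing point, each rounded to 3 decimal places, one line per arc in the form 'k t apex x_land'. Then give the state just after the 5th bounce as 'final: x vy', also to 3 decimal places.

Arc 1: start y=19.010, vy=7.100 → t=2.785, apex=21.530, x_land=17.713, impact vy=-20.751
  bounce: vy ← 0.75·20.751 = 15.563
Arc 2: start y=0.000, vy=15.563 → t=3.113, apex=12.111, x_land=37.510, impact vy=-15.563
  bounce: vy ← 0.75·15.563 = 11.673
Arc 3: start y=0.000, vy=11.673 → t=2.335, apex=6.812, x_land=52.357, impact vy=-11.673
  bounce: vy ← 0.75·11.673 = 8.754
Arc 4: start y=0.000, vy=8.754 → t=1.751, apex=3.832, x_land=63.493, impact vy=-8.754
  bounce: vy ← 0.75·8.754 = 6.566
Arc 5: start y=0.000, vy=6.566 → t=1.313, apex=2.155, x_land=71.845, impact vy=-6.566
  bounce: vy ← 0.75·6.566 = 4.924

1 2.785 21.530 17.713
2 3.113 12.111 37.510
3 2.335 6.812 52.357
4 1.751 3.832 63.493
5 1.313 2.155 71.845
final: 71.845 4.924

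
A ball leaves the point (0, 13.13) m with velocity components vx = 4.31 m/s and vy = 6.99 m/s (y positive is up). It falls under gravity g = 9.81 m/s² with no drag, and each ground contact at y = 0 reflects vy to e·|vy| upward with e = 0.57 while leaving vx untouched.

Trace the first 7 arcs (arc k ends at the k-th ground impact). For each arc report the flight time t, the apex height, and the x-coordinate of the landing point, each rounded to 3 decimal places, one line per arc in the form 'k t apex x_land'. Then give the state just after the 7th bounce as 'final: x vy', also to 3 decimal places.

Arc 1: start y=13.130, vy=6.990 → t=2.497, apex=15.620, x_land=10.762, impact vy=-17.506
  bounce: vy ← 0.57·17.506 = 9.979
Arc 2: start y=0.000, vy=9.979 → t=2.034, apex=5.075, x_land=19.531, impact vy=-9.979
  bounce: vy ← 0.57·9.979 = 5.688
Arc 3: start y=0.000, vy=5.688 → t=1.160, apex=1.649, x_land=24.528, impact vy=-5.688
  bounce: vy ← 0.57·5.688 = 3.242
Arc 4: start y=0.000, vy=3.242 → t=0.661, apex=0.536, x_land=27.377, impact vy=-3.242
  bounce: vy ← 0.57·3.242 = 1.848
Arc 5: start y=0.000, vy=1.848 → t=0.377, apex=0.174, x_land=29.001, impact vy=-1.848
  bounce: vy ← 0.57·1.848 = 1.053
Arc 6: start y=0.000, vy=1.053 → t=0.215, apex=0.057, x_land=29.927, impact vy=-1.053
  bounce: vy ← 0.57·1.053 = 0.600
Arc 7: start y=0.000, vy=0.600 → t=0.122, apex=0.018, x_land=30.454, impact vy=-0.600
  bounce: vy ← 0.57·0.600 = 0.342

1 2.497 15.620 10.762
2 2.034 5.075 19.531
3 1.160 1.649 24.528
4 0.661 0.536 27.377
5 0.377 0.174 29.001
6 0.215 0.057 29.927
7 0.122 0.018 30.454
final: 30.454 0.342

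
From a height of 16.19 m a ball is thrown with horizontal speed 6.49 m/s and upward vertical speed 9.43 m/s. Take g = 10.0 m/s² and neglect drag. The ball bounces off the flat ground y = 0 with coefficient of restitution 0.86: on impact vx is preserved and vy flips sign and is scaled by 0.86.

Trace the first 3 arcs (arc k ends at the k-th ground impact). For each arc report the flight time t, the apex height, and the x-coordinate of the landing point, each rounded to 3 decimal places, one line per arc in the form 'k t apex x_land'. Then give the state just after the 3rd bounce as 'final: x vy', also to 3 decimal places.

1 2.975 20.636 19.305
2 3.494 15.263 41.983
3 3.005 11.288 61.486
final: 61.486 12.922

Arc 1: start y=16.190, vy=9.430 → t=2.975, apex=20.636, x_land=19.305, impact vy=-20.316
  bounce: vy ← 0.86·20.316 = 17.471
Arc 2: start y=0.000, vy=17.471 → t=3.494, apex=15.263, x_land=41.983, impact vy=-17.471
  bounce: vy ← 0.86·17.471 = 15.025
Arc 3: start y=0.000, vy=15.025 → t=3.005, apex=11.288, x_land=61.486, impact vy=-15.025
  bounce: vy ← 0.86·15.025 = 12.922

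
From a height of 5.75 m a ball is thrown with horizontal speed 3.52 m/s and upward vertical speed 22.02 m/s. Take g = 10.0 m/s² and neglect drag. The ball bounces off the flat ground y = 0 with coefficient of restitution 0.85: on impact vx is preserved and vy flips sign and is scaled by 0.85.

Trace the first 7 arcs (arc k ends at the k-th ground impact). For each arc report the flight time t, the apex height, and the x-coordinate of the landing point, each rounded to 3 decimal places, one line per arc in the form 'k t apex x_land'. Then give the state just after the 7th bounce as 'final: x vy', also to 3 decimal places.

Arc 1: start y=5.750, vy=22.020 → t=4.651, apex=29.994, x_land=16.372, impact vy=-24.492
  bounce: vy ← 0.85·24.492 = 20.819
Arc 2: start y=0.000, vy=20.819 → t=4.164, apex=21.671, x_land=31.029, impact vy=-20.819
  bounce: vy ← 0.85·20.819 = 17.696
Arc 3: start y=0.000, vy=17.696 → t=3.539, apex=15.657, x_land=43.487, impact vy=-17.696
  bounce: vy ← 0.85·17.696 = 15.041
Arc 4: start y=0.000, vy=15.041 → t=3.008, apex=11.312, x_land=54.076, impact vy=-15.041
  bounce: vy ← 0.85·15.041 = 12.785
Arc 5: start y=0.000, vy=12.785 → t=2.557, apex=8.173, x_land=63.076, impact vy=-12.785
  bounce: vy ← 0.85·12.785 = 10.867
Arc 6: start y=0.000, vy=10.867 → t=2.173, apex=5.905, x_land=70.727, impact vy=-10.867
  bounce: vy ← 0.85·10.867 = 9.237
Arc 7: start y=0.000, vy=9.237 → t=1.847, apex=4.266, x_land=77.230, impact vy=-9.237
  bounce: vy ← 0.85·9.237 = 7.852

1 4.651 29.994 16.372
2 4.164 21.671 31.029
3 3.539 15.657 43.487
4 3.008 11.312 54.076
5 2.557 8.173 63.076
6 2.173 5.905 70.727
7 1.847 4.266 77.230
final: 77.230 7.852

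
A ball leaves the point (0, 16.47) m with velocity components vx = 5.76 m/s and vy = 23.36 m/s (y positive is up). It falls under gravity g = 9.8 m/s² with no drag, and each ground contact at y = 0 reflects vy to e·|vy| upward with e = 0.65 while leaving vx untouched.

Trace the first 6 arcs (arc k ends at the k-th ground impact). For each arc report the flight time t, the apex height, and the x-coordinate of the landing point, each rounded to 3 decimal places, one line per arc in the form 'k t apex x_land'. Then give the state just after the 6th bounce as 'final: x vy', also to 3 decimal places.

1 5.391 44.311 31.051
2 3.909 18.722 53.569
3 2.541 7.910 68.206
4 1.652 3.342 77.719
5 1.074 1.412 83.903
6 0.698 0.597 87.923
final: 87.923 2.223

Arc 1: start y=16.470, vy=23.360 → t=5.391, apex=44.311, x_land=31.051, impact vy=-29.470
  bounce: vy ← 0.65·29.470 = 19.156
Arc 2: start y=0.000, vy=19.156 → t=3.909, apex=18.722, x_land=53.569, impact vy=-19.156
  bounce: vy ← 0.65·19.156 = 12.451
Arc 3: start y=0.000, vy=12.451 → t=2.541, apex=7.910, x_land=68.206, impact vy=-12.451
  bounce: vy ← 0.65·12.451 = 8.093
Arc 4: start y=0.000, vy=8.093 → t=1.652, apex=3.342, x_land=77.719, impact vy=-8.093
  bounce: vy ← 0.65·8.093 = 5.261
Arc 5: start y=0.000, vy=5.261 → t=1.074, apex=1.412, x_land=83.903, impact vy=-5.261
  bounce: vy ← 0.65·5.261 = 3.419
Arc 6: start y=0.000, vy=3.419 → t=0.698, apex=0.597, x_land=87.923, impact vy=-3.419
  bounce: vy ← 0.65·3.419 = 2.223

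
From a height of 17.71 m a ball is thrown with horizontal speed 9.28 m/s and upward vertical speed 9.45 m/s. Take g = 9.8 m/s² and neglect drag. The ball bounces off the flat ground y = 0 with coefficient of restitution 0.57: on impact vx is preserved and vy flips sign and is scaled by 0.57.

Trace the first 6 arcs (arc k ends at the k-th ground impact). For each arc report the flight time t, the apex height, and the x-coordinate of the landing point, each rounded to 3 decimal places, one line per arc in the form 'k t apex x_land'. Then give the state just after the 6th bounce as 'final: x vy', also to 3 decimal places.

1 3.096 22.266 28.731
2 2.430 7.234 51.282
3 1.385 2.350 64.137
4 0.790 0.764 71.464
5 0.450 0.248 75.640
6 0.257 0.081 78.021
final: 78.021 0.716

Arc 1: start y=17.710, vy=9.450 → t=3.096, apex=22.266, x_land=28.731, impact vy=-20.891
  bounce: vy ← 0.57·20.891 = 11.908
Arc 2: start y=0.000, vy=11.908 → t=2.430, apex=7.234, x_land=51.282, impact vy=-11.908
  bounce: vy ← 0.57·11.908 = 6.787
Arc 3: start y=0.000, vy=6.787 → t=1.385, apex=2.350, x_land=64.137, impact vy=-6.787
  bounce: vy ← 0.57·6.787 = 3.869
Arc 4: start y=0.000, vy=3.869 → t=0.790, apex=0.764, x_land=71.464, impact vy=-3.869
  bounce: vy ← 0.57·3.869 = 2.205
Arc 5: start y=0.000, vy=2.205 → t=0.450, apex=0.248, x_land=75.640, impact vy=-2.205
  bounce: vy ← 0.57·2.205 = 1.257
Arc 6: start y=0.000, vy=1.257 → t=0.257, apex=0.081, x_land=78.021, impact vy=-1.257
  bounce: vy ← 0.57·1.257 = 0.716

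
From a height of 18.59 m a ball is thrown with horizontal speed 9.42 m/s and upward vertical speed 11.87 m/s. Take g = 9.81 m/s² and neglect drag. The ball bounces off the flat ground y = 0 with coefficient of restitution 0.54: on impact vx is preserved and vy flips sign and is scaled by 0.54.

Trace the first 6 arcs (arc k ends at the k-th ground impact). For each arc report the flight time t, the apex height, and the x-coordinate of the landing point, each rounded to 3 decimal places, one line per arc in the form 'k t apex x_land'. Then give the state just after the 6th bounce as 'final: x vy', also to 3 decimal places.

1 3.502 25.771 32.990
2 2.476 7.515 56.310
3 1.337 2.191 68.903
4 0.722 0.639 75.703
5 0.390 0.186 79.375
6 0.210 0.054 81.358
final: 81.358 0.558

Arc 1: start y=18.590, vy=11.870 → t=3.502, apex=25.771, x_land=32.990, impact vy=-22.486
  bounce: vy ← 0.54·22.486 = 12.143
Arc 2: start y=0.000, vy=12.143 → t=2.476, apex=7.515, x_land=56.310, impact vy=-12.143
  bounce: vy ← 0.54·12.143 = 6.557
Arc 3: start y=0.000, vy=6.557 → t=1.337, apex=2.191, x_land=68.903, impact vy=-6.557
  bounce: vy ← 0.54·6.557 = 3.541
Arc 4: start y=0.000, vy=3.541 → t=0.722, apex=0.639, x_land=75.703, impact vy=-3.541
  bounce: vy ← 0.54·3.541 = 1.912
Arc 5: start y=0.000, vy=1.912 → t=0.390, apex=0.186, x_land=79.375, impact vy=-1.912
  bounce: vy ← 0.54·1.912 = 1.032
Arc 6: start y=0.000, vy=1.032 → t=0.210, apex=0.054, x_land=81.358, impact vy=-1.032
  bounce: vy ← 0.54·1.032 = 0.558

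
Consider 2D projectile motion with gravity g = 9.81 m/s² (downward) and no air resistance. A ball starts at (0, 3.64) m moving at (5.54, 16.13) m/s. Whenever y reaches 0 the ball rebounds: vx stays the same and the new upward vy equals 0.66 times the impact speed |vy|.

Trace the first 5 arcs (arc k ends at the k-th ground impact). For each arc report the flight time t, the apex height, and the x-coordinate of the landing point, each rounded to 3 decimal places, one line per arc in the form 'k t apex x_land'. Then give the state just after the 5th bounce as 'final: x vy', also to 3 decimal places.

Arc 1: start y=3.640, vy=16.130 → t=3.500, apex=16.901, x_land=19.393, impact vy=-18.210
  bounce: vy ← 0.66·18.210 = 12.018
Arc 2: start y=0.000, vy=12.018 → t=2.450, apex=7.362, x_land=32.967, impact vy=-12.018
  bounce: vy ← 0.66·12.018 = 7.932
Arc 3: start y=0.000, vy=7.932 → t=1.617, apex=3.207, x_land=41.926, impact vy=-7.932
  bounce: vy ← 0.66·7.932 = 5.235
Arc 4: start y=0.000, vy=5.235 → t=1.067, apex=1.397, x_land=47.839, impact vy=-5.235
  bounce: vy ← 0.66·5.235 = 3.455
Arc 5: start y=0.000, vy=3.455 → t=0.704, apex=0.608, x_land=51.742, impact vy=-3.455
  bounce: vy ← 0.66·3.455 = 2.280

1 3.500 16.901 19.393
2 2.450 7.362 32.967
3 1.617 3.207 41.926
4 1.067 1.397 47.839
5 0.704 0.608 51.742
final: 51.742 2.280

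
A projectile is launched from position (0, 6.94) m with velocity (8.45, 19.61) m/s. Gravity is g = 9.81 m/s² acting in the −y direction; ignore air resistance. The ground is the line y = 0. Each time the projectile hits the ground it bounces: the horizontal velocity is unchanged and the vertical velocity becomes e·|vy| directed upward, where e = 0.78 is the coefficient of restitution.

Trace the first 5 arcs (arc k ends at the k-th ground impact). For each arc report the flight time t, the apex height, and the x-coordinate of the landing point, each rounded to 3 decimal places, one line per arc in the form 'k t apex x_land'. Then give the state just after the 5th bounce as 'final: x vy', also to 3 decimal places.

1 4.325 26.540 36.547
2 3.629 16.147 67.210
3 2.830 9.824 91.127
4 2.208 5.977 109.782
5 1.722 3.636 124.333
final: 124.333 6.588

Arc 1: start y=6.940, vy=19.610 → t=4.325, apex=26.540, x_land=36.547, impact vy=-22.819
  bounce: vy ← 0.78·22.819 = 17.799
Arc 2: start y=0.000, vy=17.799 → t=3.629, apex=16.147, x_land=67.210, impact vy=-17.799
  bounce: vy ← 0.78·17.799 = 13.883
Arc 3: start y=0.000, vy=13.883 → t=2.830, apex=9.824, x_land=91.127, impact vy=-13.883
  bounce: vy ← 0.78·13.883 = 10.829
Arc 4: start y=0.000, vy=10.829 → t=2.208, apex=5.977, x_land=109.782, impact vy=-10.829
  bounce: vy ← 0.78·10.829 = 8.447
Arc 5: start y=0.000, vy=8.447 → t=1.722, apex=3.636, x_land=124.333, impact vy=-8.447
  bounce: vy ← 0.78·8.447 = 6.588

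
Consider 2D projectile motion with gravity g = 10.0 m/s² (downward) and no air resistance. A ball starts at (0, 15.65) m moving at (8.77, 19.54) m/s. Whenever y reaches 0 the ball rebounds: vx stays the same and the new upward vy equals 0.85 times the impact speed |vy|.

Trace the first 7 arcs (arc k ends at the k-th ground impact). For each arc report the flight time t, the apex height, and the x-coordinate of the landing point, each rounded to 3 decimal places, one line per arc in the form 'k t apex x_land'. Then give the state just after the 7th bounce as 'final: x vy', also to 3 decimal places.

1 4.590 34.741 40.254
2 4.481 25.100 79.553
3 3.809 18.135 112.957
4 3.238 13.102 141.350
5 2.752 9.466 165.485
6 2.339 6.840 185.999
7 1.988 4.942 203.437
final: 203.437 8.450

Arc 1: start y=15.650, vy=19.540 → t=4.590, apex=34.741, x_land=40.254, impact vy=-26.359
  bounce: vy ← 0.85·26.359 = 22.405
Arc 2: start y=0.000, vy=22.405 → t=4.481, apex=25.100, x_land=79.553, impact vy=-22.405
  bounce: vy ← 0.85·22.405 = 19.045
Arc 3: start y=0.000, vy=19.045 → t=3.809, apex=18.135, x_land=112.957, impact vy=-19.045
  bounce: vy ← 0.85·19.045 = 16.188
Arc 4: start y=0.000, vy=16.188 → t=3.238, apex=13.102, x_land=141.350, impact vy=-16.188
  bounce: vy ← 0.85·16.188 = 13.760
Arc 5: start y=0.000, vy=13.760 → t=2.752, apex=9.466, x_land=165.485, impact vy=-13.760
  bounce: vy ← 0.85·13.760 = 11.696
Arc 6: start y=0.000, vy=11.696 → t=2.339, apex=6.840, x_land=185.999, impact vy=-11.696
  bounce: vy ← 0.85·11.696 = 9.941
Arc 7: start y=0.000, vy=9.941 → t=1.988, apex=4.942, x_land=203.437, impact vy=-9.941
  bounce: vy ← 0.85·9.941 = 8.450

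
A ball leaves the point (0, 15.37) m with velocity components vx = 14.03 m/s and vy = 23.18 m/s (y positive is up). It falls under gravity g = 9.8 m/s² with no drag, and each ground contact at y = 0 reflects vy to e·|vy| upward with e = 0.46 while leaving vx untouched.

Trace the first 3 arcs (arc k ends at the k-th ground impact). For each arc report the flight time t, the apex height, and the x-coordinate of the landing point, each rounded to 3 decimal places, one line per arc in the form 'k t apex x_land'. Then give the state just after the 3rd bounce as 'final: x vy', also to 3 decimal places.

Arc 1: start y=15.370, vy=23.180 → t=5.320, apex=42.784, x_land=74.642, impact vy=-28.958
  bounce: vy ← 0.46·28.958 = 13.321
Arc 2: start y=0.000, vy=13.321 → t=2.719, apex=9.053, x_land=112.783, impact vy=-13.321
  bounce: vy ← 0.46·13.321 = 6.128
Arc 3: start y=0.000, vy=6.128 → t=1.251, apex=1.916, x_land=130.328, impact vy=-6.128
  bounce: vy ← 0.46·6.128 = 2.819

1 5.320 42.784 74.642
2 2.719 9.053 112.783
3 1.251 1.916 130.328
final: 130.328 2.819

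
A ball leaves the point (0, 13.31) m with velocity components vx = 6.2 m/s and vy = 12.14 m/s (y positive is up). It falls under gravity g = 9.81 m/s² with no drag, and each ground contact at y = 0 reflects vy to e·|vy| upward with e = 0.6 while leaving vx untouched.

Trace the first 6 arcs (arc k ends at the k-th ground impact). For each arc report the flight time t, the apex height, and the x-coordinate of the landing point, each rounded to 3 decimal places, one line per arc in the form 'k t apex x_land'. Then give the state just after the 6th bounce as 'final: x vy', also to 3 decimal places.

Arc 1: start y=13.310, vy=12.140 → t=3.298, apex=20.822, x_land=20.447, impact vy=-20.212
  bounce: vy ← 0.6·20.212 = 12.127
Arc 2: start y=0.000, vy=12.127 → t=2.472, apex=7.496, x_land=35.776, impact vy=-12.127
  bounce: vy ← 0.6·12.127 = 7.276
Arc 3: start y=0.000, vy=7.276 → t=1.483, apex=2.698, x_land=44.973, impact vy=-7.276
  bounce: vy ← 0.6·7.276 = 4.366
Arc 4: start y=0.000, vy=4.366 → t=0.890, apex=0.971, x_land=50.491, impact vy=-4.366
  bounce: vy ← 0.6·4.366 = 2.619
Arc 5: start y=0.000, vy=2.619 → t=0.534, apex=0.350, x_land=53.802, impact vy=-2.619
  bounce: vy ← 0.6·2.619 = 1.572
Arc 6: start y=0.000, vy=1.572 → t=0.320, apex=0.126, x_land=55.789, impact vy=-1.572
  bounce: vy ← 0.6·1.572 = 0.943

1 3.298 20.822 20.447
2 2.472 7.496 35.776
3 1.483 2.698 44.973
4 0.890 0.971 50.491
5 0.534 0.350 53.802
6 0.320 0.126 55.789
final: 55.789 0.943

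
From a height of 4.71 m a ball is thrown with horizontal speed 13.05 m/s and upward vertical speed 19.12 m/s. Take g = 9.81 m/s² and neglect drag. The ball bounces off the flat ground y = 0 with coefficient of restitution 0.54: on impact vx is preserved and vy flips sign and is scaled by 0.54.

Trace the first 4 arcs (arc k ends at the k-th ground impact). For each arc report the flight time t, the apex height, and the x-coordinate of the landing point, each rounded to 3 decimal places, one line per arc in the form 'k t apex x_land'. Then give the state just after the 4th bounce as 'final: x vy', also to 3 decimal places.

1 4.131 23.343 53.904
2 2.356 6.807 84.650
3 1.272 1.985 101.253
4 0.687 0.579 110.218
final: 110.218 1.820

Arc 1: start y=4.710, vy=19.120 → t=4.131, apex=23.343, x_land=53.904, impact vy=-21.401
  bounce: vy ← 0.54·21.401 = 11.556
Arc 2: start y=0.000, vy=11.556 → t=2.356, apex=6.807, x_land=84.650, impact vy=-11.556
  bounce: vy ← 0.54·11.556 = 6.240
Arc 3: start y=0.000, vy=6.240 → t=1.272, apex=1.985, x_land=101.253, impact vy=-6.240
  bounce: vy ← 0.54·6.240 = 3.370
Arc 4: start y=0.000, vy=3.370 → t=0.687, apex=0.579, x_land=110.218, impact vy=-3.370
  bounce: vy ← 0.54·3.370 = 1.820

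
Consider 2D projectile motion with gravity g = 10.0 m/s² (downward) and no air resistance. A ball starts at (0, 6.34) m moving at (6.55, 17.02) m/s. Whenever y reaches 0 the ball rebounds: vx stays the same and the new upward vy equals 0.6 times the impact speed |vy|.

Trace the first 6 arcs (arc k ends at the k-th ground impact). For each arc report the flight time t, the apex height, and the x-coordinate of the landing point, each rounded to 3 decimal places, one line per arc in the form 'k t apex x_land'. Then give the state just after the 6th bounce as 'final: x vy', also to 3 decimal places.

Arc 1: start y=6.340, vy=17.020 → t=3.743, apex=20.824, x_land=24.515, impact vy=-20.408
  bounce: vy ← 0.6·20.408 = 12.245
Arc 2: start y=0.000, vy=12.245 → t=2.449, apex=7.497, x_land=40.556, impact vy=-12.245
  bounce: vy ← 0.6·12.245 = 7.347
Arc 3: start y=0.000, vy=7.347 → t=1.469, apex=2.699, x_land=50.180, impact vy=-7.347
  bounce: vy ← 0.6·7.347 = 4.408
Arc 4: start y=0.000, vy=4.408 → t=0.882, apex=0.972, x_land=55.955, impact vy=-4.408
  bounce: vy ← 0.6·4.408 = 2.645
Arc 5: start y=0.000, vy=2.645 → t=0.529, apex=0.350, x_land=59.420, impact vy=-2.645
  bounce: vy ← 0.6·2.645 = 1.587
Arc 6: start y=0.000, vy=1.587 → t=0.317, apex=0.126, x_land=61.498, impact vy=-1.587
  bounce: vy ← 0.6·1.587 = 0.952

1 3.743 20.824 24.515
2 2.449 7.497 40.556
3 1.469 2.699 50.180
4 0.882 0.972 55.955
5 0.529 0.350 59.420
6 0.317 0.126 61.498
final: 61.498 0.952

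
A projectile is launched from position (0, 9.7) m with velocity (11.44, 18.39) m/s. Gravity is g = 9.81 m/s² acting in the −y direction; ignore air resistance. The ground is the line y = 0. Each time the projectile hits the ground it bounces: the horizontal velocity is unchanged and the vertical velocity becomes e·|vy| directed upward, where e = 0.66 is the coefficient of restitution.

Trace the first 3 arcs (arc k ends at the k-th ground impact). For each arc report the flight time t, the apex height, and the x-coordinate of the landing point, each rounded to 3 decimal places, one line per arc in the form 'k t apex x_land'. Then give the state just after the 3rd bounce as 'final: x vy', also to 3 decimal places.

Arc 1: start y=9.700, vy=18.390 → t=4.218, apex=26.937, x_land=48.255, impact vy=-22.989
  bounce: vy ← 0.66·22.989 = 15.173
Arc 2: start y=0.000, vy=15.173 → t=3.093, apex=11.734, x_land=83.643, impact vy=-15.173
  bounce: vy ← 0.66·15.173 = 10.014
Arc 3: start y=0.000, vy=10.014 → t=2.042, apex=5.111, x_land=106.999, impact vy=-10.014
  bounce: vy ← 0.66·10.014 = 6.609

1 4.218 26.937 48.255
2 3.093 11.734 83.643
3 2.042 5.111 106.999
final: 106.999 6.609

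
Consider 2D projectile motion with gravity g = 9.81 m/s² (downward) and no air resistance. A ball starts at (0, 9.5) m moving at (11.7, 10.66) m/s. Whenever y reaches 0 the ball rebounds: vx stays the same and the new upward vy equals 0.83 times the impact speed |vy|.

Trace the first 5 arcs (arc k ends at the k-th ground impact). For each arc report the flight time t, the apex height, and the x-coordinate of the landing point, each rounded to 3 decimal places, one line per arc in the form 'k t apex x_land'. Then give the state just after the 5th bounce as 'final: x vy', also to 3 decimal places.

Arc 1: start y=9.500, vy=10.660 → t=2.852, apex=15.292, x_land=33.372, impact vy=-17.321
  bounce: vy ← 0.83·17.321 = 14.377
Arc 2: start y=0.000, vy=14.377 → t=2.931, apex=10.535, x_land=67.665, impact vy=-14.377
  bounce: vy ← 0.83·14.377 = 11.933
Arc 3: start y=0.000, vy=11.933 → t=2.433, apex=7.257, x_land=96.128, impact vy=-11.933
  bounce: vy ← 0.83·11.933 = 9.904
Arc 4: start y=0.000, vy=9.904 → t=2.019, apex=5.000, x_land=119.752, impact vy=-9.904
  bounce: vy ← 0.83·9.904 = 8.220
Arc 5: start y=0.000, vy=8.220 → t=1.676, apex=3.444, x_land=139.361, impact vy=-8.220
  bounce: vy ← 0.83·8.220 = 6.823

1 2.852 15.292 33.372
2 2.931 10.535 67.665
3 2.433 7.257 96.128
4 2.019 5.000 119.752
5 1.676 3.444 139.361
final: 139.361 6.823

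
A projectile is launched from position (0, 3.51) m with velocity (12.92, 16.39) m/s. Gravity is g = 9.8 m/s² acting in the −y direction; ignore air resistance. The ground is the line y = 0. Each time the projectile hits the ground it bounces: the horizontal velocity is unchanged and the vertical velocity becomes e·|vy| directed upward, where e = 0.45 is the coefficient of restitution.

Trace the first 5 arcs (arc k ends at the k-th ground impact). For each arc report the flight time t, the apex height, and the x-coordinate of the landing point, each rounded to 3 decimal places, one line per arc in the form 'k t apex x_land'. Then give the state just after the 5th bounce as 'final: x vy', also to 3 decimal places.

1 3.547 17.216 45.825
2 1.687 3.486 67.621
3 0.759 0.706 77.429
4 0.342 0.143 81.843
5 0.154 0.029 83.829
final: 83.829 0.339

Arc 1: start y=3.510, vy=16.390 → t=3.547, apex=17.216, x_land=45.825, impact vy=-18.369
  bounce: vy ← 0.45·18.369 = 8.266
Arc 2: start y=0.000, vy=8.266 → t=1.687, apex=3.486, x_land=67.621, impact vy=-8.266
  bounce: vy ← 0.45·8.266 = 3.720
Arc 3: start y=0.000, vy=3.720 → t=0.759, apex=0.706, x_land=77.429, impact vy=-3.720
  bounce: vy ← 0.45·3.720 = 1.674
Arc 4: start y=0.000, vy=1.674 → t=0.342, apex=0.143, x_land=81.843, impact vy=-1.674
  bounce: vy ← 0.45·1.674 = 0.753
Arc 5: start y=0.000, vy=0.753 → t=0.154, apex=0.029, x_land=83.829, impact vy=-0.753
  bounce: vy ← 0.45·0.753 = 0.339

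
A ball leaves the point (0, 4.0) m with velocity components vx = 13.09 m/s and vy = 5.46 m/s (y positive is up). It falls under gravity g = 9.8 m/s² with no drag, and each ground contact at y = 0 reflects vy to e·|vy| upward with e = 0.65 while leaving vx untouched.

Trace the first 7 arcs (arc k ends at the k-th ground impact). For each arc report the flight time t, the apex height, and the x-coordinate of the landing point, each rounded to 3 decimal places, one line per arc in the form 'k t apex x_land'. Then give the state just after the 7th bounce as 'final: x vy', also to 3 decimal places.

Arc 1: start y=4.000, vy=5.460 → t=1.619, apex=5.521, x_land=21.188, impact vy=-10.402
  bounce: vy ← 0.65·10.402 = 6.762
Arc 2: start y=0.000, vy=6.762 → t=1.380, apex=2.333, x_land=39.251, impact vy=-6.762
  bounce: vy ← 0.65·6.762 = 4.395
Arc 3: start y=0.000, vy=4.395 → t=0.897, apex=0.986, x_land=50.992, impact vy=-4.395
  bounce: vy ← 0.65·4.395 = 2.857
Arc 4: start y=0.000, vy=2.857 → t=0.583, apex=0.416, x_land=58.624, impact vy=-2.857
  bounce: vy ← 0.65·2.857 = 1.857
Arc 5: start y=0.000, vy=1.857 → t=0.379, apex=0.176, x_land=63.584, impact vy=-1.857
  bounce: vy ← 0.65·1.857 = 1.207
Arc 6: start y=0.000, vy=1.207 → t=0.246, apex=0.074, x_land=66.809, impact vy=-1.207
  bounce: vy ← 0.65·1.207 = 0.785
Arc 7: start y=0.000, vy=0.785 → t=0.160, apex=0.031, x_land=68.904, impact vy=-0.785
  bounce: vy ← 0.65·0.785 = 0.510

1 1.619 5.521 21.188
2 1.380 2.333 39.251
3 0.897 0.986 50.992
4 0.583 0.416 58.624
5 0.379 0.176 63.584
6 0.246 0.074 66.809
7 0.160 0.031 68.904
final: 68.904 0.510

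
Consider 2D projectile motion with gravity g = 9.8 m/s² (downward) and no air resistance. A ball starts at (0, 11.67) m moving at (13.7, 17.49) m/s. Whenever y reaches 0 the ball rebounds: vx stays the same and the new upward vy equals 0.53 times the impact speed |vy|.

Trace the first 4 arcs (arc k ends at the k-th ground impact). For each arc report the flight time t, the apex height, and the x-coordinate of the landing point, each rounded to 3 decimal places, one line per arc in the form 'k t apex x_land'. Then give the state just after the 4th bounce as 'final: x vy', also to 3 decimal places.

Arc 1: start y=11.670, vy=17.490 → t=4.144, apex=27.277, x_land=56.774, impact vy=-23.122
  bounce: vy ← 0.53·23.122 = 12.255
Arc 2: start y=0.000, vy=12.255 → t=2.501, apex=7.662, x_land=91.037, impact vy=-12.255
  bounce: vy ← 0.53·12.255 = 6.495
Arc 3: start y=0.000, vy=6.495 → t=1.326, apex=2.152, x_land=109.197, impact vy=-6.495
  bounce: vy ← 0.53·6.495 = 3.442
Arc 4: start y=0.000, vy=3.442 → t=0.703, apex=0.605, x_land=118.821, impact vy=-3.442
  bounce: vy ← 0.53·3.442 = 1.824

1 4.144 27.277 56.774
2 2.501 7.662 91.037
3 1.326 2.152 109.197
4 0.703 0.605 118.821
final: 118.821 1.824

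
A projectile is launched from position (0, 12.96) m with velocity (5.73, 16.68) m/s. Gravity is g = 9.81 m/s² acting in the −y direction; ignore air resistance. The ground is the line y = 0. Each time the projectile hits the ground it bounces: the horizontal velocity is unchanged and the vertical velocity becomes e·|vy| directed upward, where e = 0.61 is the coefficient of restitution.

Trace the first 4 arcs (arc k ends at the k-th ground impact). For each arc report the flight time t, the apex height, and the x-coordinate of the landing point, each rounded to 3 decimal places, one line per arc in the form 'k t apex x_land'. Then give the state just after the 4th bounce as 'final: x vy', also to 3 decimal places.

Arc 1: start y=12.960, vy=16.680 → t=4.053, apex=27.141, x_land=23.221, impact vy=-23.076
  bounce: vy ← 0.61·23.076 = 14.076
Arc 2: start y=0.000, vy=14.076 → t=2.870, apex=10.099, x_land=39.665, impact vy=-14.076
  bounce: vy ← 0.61·14.076 = 8.587
Arc 3: start y=0.000, vy=8.587 → t=1.751, apex=3.758, x_land=49.696, impact vy=-8.587
  bounce: vy ← 0.61·8.587 = 5.238
Arc 4: start y=0.000, vy=5.238 → t=1.068, apex=1.398, x_land=55.815, impact vy=-5.238
  bounce: vy ← 0.61·5.238 = 3.195

1 4.053 27.141 23.221
2 2.870 10.099 39.665
3 1.751 3.758 49.696
4 1.068 1.398 55.815
final: 55.815 3.195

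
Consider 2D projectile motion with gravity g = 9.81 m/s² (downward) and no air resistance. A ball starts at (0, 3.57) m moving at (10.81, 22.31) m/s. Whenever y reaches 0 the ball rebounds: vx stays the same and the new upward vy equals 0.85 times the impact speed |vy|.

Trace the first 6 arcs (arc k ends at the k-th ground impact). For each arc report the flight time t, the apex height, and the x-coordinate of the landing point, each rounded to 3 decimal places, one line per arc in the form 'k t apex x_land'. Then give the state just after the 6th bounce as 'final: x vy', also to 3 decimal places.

Arc 1: start y=3.570, vy=22.310 → t=4.703, apex=28.939, x_land=50.841, impact vy=-23.828
  bounce: vy ← 0.85·23.828 = 20.254
Arc 2: start y=0.000, vy=20.254 → t=4.129, apex=20.908, x_land=95.478, impact vy=-20.254
  bounce: vy ← 0.85·20.254 = 17.216
Arc 3: start y=0.000, vy=17.216 → t=3.510, apex=15.106, x_land=133.420, impact vy=-17.216
  bounce: vy ← 0.85·17.216 = 14.633
Arc 4: start y=0.000, vy=14.633 → t=2.983, apex=10.914, x_land=165.670, impact vy=-14.633
  bounce: vy ← 0.85·14.633 = 12.438
Arc 5: start y=0.000, vy=12.438 → t=2.536, apex=7.886, x_land=193.083, impact vy=-12.438
  bounce: vy ← 0.85·12.438 = 10.573
Arc 6: start y=0.000, vy=10.573 → t=2.155, apex=5.697, x_land=216.384, impact vy=-10.573
  bounce: vy ← 0.85·10.573 = 8.987

1 4.703 28.939 50.841
2 4.129 20.908 95.478
3 3.510 15.106 133.420
4 2.983 10.914 165.670
5 2.536 7.886 193.083
6 2.155 5.697 216.384
final: 216.384 8.987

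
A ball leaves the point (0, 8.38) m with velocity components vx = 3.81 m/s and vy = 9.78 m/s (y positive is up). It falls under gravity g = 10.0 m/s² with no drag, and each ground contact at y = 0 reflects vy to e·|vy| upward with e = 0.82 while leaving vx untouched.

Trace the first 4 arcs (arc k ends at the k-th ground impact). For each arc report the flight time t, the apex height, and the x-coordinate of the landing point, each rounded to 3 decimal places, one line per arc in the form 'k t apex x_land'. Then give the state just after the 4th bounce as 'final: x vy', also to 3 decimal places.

1 2.600 13.162 9.908
2 2.661 8.850 20.046
3 2.182 5.951 28.359
4 1.789 4.001 35.176
final: 35.176 7.336

Arc 1: start y=8.380, vy=9.780 → t=2.600, apex=13.162, x_land=9.908, impact vy=-16.225
  bounce: vy ← 0.82·16.225 = 13.304
Arc 2: start y=0.000, vy=13.304 → t=2.661, apex=8.850, x_land=20.046, impact vy=-13.304
  bounce: vy ← 0.82·13.304 = 10.910
Arc 3: start y=0.000, vy=10.910 → t=2.182, apex=5.951, x_land=28.359, impact vy=-10.910
  bounce: vy ← 0.82·10.910 = 8.946
Arc 4: start y=0.000, vy=8.946 → t=1.789, apex=4.001, x_land=35.176, impact vy=-8.946
  bounce: vy ← 0.82·8.946 = 7.336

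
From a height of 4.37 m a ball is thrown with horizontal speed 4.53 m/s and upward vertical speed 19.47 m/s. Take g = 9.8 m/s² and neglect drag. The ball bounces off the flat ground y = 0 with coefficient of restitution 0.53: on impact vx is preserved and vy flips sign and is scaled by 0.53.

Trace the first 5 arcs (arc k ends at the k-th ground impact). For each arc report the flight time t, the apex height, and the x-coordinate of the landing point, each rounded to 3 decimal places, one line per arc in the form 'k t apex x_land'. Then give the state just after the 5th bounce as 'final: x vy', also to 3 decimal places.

Arc 1: start y=4.370, vy=19.470 → t=4.186, apex=23.711, x_land=18.965, impact vy=-21.558
  bounce: vy ← 0.53·21.558 = 11.426
Arc 2: start y=0.000, vy=11.426 → t=2.332, apex=6.660, x_land=29.528, impact vy=-11.426
  bounce: vy ← 0.53·11.426 = 6.056
Arc 3: start y=0.000, vy=6.056 → t=1.236, apex=1.871, x_land=35.126, impact vy=-6.056
  bounce: vy ← 0.53·6.056 = 3.209
Arc 4: start y=0.000, vy=3.209 → t=0.655, apex=0.526, x_land=38.093, impact vy=-3.209
  bounce: vy ← 0.53·3.209 = 1.701
Arc 5: start y=0.000, vy=1.701 → t=0.347, apex=0.148, x_land=39.666, impact vy=-1.701
  bounce: vy ← 0.53·1.701 = 0.902

1 4.186 23.711 18.965
2 2.332 6.660 29.528
3 1.236 1.871 35.126
4 0.655 0.526 38.093
5 0.347 0.148 39.666
final: 39.666 0.902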